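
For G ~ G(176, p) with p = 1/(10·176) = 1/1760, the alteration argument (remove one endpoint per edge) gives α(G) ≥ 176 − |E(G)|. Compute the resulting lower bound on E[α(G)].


E[|E(G)|] = C(176, 2)·p = 15400 · (1/1760) = 35/4.
E[α(G)] ≥ n − E[|E(G)|] = 176 − 35/4 = 669/4.
Numerically: ≈ 167.250.
(This is only a lower bound; the true E[α(G)] may be larger.)

E[α(G)] ≥ 669/4 ≈ 167.250.


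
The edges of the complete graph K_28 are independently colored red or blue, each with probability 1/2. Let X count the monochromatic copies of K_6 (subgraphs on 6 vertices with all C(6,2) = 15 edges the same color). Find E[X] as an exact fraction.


Let X = Σ_S X_S over the C(28, 6) = 376740 subsets S of size 6, where X_S = 1 if the K_6 on S is monochromatic.
For a fixed S, the K_6 on S has C(6, 2) = 15 edges. P[all 15 edges red] = (1/2)^15, and likewise for blue, so P[monochromatic] = 2·(1/2)^15 = 2^{1 − 15} = 1/16384.
Summing: E[X] = C(28, 6) · 2^{1 − 15} = 376740 · 1/16384 = 94185/4096.
Numerically: E[X] ≈ 22.994385.

E[X] = C(28,6)·2^(1−C(6,2)) = 94185/4096 ≈ 22.994385.


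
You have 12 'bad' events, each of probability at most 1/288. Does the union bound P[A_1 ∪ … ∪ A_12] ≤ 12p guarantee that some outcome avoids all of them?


Union bound: P[∪_{i=1}^{12} A_i] ≤ Σ_i P[A_i] ≤ 12·p = 12·(1/288) = 1/24.
Numerically: 1/24 ≈ 0.042.
Is 1/24 < 1? YES.
Since P[∪ A_i] ≤ 1/24 < 1, the complement has P[∩ A_i^c] ≥ 1 − 1/24 = 23/24 > 0, so some outcome avoids every A_i.

12·p = 1/24 ≈ 0.042; existence CERTIFIED by the union bound.


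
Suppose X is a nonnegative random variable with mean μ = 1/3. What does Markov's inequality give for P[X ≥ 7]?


μ = E[X] = 1/3, a = 7.
Markov: P[X ≥ 7] ≤ μ/a = (1/3)/7 = 1/21.
Numerically: ≈ 0.0476.
(Since a = 7 > μ = 0.3333, the bound 1/21 is < 1 and informative.)

P[X ≥ 7] ≤ 1/21 ≈ 0.0476.


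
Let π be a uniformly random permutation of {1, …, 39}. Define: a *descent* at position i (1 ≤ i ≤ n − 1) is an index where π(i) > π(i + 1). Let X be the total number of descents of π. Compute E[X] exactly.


Write X = Σ X_I over i = 1, …, 38, with X_I the indicator of one descent.
There are 38 indicators.
For each fixed i, the pair (π(i), π(i+1)) is a uniformly random ordered pair of distinct values from {1, …, 39}; by symmetry P[π(i) > π(i+1)] = 1/2.
By linearity: E[X] = 38 · (1/2) = (39 − 1) · (1/2) = 19 ≈ 19.0000.

E[X] = 19 = 19.0000.


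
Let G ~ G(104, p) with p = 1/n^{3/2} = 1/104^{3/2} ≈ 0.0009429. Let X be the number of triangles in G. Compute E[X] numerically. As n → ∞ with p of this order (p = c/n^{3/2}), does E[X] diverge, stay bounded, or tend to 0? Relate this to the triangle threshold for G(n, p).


Number of potential triangles: C(104, 3) = 182104.
Each occurs with probability p³ ≈ (0.0009429)³ ≈ 8.382045e-10.
By linearity: E[X] = C(104, 3)·p³ ≈ 182104 · 8.382045e-10 ≈ 0.0002.
Since α = 3/2 > 1, p = c/n^{3/2} = o(1/n) is below the triangle threshold p ~ 1/n. Asymptotically E[X] ~ (c³/6)·n^{3(1−α)} = (1³/6)·n^{-1.5} → 0, so by Markov's inequality G has no triangles w.h.p.

E[X] ≈ 0.0002; in regime p = Θ(1/n^{3/2}) E[X] tends to 0 (below the triangle threshold p ~ 1/n).


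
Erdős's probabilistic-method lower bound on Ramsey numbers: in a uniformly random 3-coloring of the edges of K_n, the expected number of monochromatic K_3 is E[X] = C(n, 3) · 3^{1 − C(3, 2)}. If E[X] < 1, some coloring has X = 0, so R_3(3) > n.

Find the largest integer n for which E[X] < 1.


We need C(n, 3) · 3^{1 − 3} < 1, i.e. C(n, 3) < 3^{3 − 1} = 9.
Check values of n near the boundary:
  n = 3: C(3, 3) = 1; 1 < 9? YES
  n = 4: C(4, 3) = 4; 4 < 9? YES
  n = 5: C(5, 3) = 10; 10 < 9? NO
The largest n with C(n, 3) < 9 is n = 4 (where E[X] = 4/9 ≈ 0.444444). Hence R_3(3) > 4, i.e. R_3(3) ≥ 5.

Largest n = 4; hence R_3(3) > 4.


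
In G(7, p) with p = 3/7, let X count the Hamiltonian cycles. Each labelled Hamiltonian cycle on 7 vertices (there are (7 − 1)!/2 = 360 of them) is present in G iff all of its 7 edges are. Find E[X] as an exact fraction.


K_7 has (7 − 1)!/2 = 360 labelled Hamiltonian cycles.
For each such Hamiltonian cycle H, let X_H = 1 if all 7 edges of H are present in G. Then P[X_H = 1] = p^{7} = (3/7)^{7} = 2187/823543.
Summing the indicators: E[X] = Σ_H E[X_H] = 360 · p^{7} = 360 · 2187/823543 = 787320/823543.
Numerically: E[X] ≈ 0.95602.

E[X] = 360 · (3/7)^{7} = 787320/823543 ≈ 0.95602.


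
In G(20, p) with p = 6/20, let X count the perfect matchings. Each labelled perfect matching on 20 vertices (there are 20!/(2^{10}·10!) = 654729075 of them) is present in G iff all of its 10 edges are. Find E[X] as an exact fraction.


K_20 has 20!/(2^{10}·10!) = 654729075 labelled perfect matchings.
For each such perfect matching H, let X_H = 1 if all 10 edges of H are present in G. Then P[X_H = 1] = p^{10} = (3/10)^{10} = 59049/10000000000.
By linearity of expectation: E[X] = Σ_H E[X_H] = 654729075 · p^{10} = 654729075 · 59049/10000000000 = 1546443885987/400000000.
Numerically: E[X] ≈ 3.87e+03.

E[X] = 654729075 · (3/10)^{10} = 1546443885987/400000000 ≈ 3.87e+03.


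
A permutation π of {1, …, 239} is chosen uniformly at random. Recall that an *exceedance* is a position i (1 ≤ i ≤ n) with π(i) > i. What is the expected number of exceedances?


Write X = Σ_{i=1}^{239} X_i, where X_i = 1_{π(i) > i}.
For each fixed i, π(i) is uniform over {1, …, 239} (marginal of a uniform permutation), so P[π(i) > i] = (n − i)/n. Summing: Σ_{i=1}^{239} (n − i)/n = (0 + 1 + … + 238)/239 = 239(239 − 1)/(2·239) = (239 − 1)/2.
Hence E[X] = Σ_{i=1}^{239} (239 − i)/239 = 119 ≈ 119.000.

E[X] = 119 = 119.000.


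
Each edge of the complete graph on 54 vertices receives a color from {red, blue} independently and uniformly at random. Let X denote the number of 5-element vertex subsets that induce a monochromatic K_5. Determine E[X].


Let X = Σ_S X_S over the C(54, 5) = 3162510 subsets S of size 5, where X_S = 1 if the K_5 on S is monochromatic.
For a fixed S, the K_5 on S has C(5, 2) = 10 edges. P[all 10 edges red] = (1/2)^10, and likewise for blue, so P[monochromatic] = 2·(1/2)^10 = 2^{1 − 10} = 1/512.
By linearity: E[X] = C(54, 5) · 2^{1 − 10} = 3162510 · 1/512 = 1581255/256.
Numerically: E[X] ≈ 6176.777.

E[X] = C(54,5)·2^(1−C(5,2)) = 1581255/256 ≈ 6176.777.


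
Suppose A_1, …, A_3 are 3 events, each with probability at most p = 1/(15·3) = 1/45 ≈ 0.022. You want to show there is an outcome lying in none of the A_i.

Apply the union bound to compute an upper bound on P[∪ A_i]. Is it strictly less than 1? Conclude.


Union bound: P[∪_{i=1}^{3} A_i] ≤ Σ_i P[A_i] ≤ 3·p = 3·(1/45) = 1/15.
Numerically: 1/15 ≈ 0.067.
Is 1/15 < 1? YES.
Since P[∪ A_i] ≤ 1/15 < 1, the complement has P[∩ A_i^c] ≥ 1 − 1/15 = 14/15 > 0, so some outcome avoids every A_i.

3·p = 1/15 ≈ 0.067; existence CERTIFIED by the union bound.


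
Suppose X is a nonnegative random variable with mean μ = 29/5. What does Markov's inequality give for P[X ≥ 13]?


μ = E[X] = 29/5, a = 13.
Markov: P[X ≥ 13] ≤ μ/a = (29/5)/13 = 29/65.
Numerically: ≈ 0.446154.
(Since a = 13 > μ = 5.800000, the bound 29/65 is < 1 and informative.)

P[X ≥ 13] ≤ 29/65 ≈ 0.446154.


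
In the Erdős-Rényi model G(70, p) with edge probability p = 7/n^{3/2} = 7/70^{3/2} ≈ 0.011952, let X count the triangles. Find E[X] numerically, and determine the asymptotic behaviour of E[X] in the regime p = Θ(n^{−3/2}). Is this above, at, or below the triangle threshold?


Number of potential triangles: C(70, 3) = 54740.
Each occurs with probability p³ ≈ (0.011952)³ ≈ 1.7074694e-06.
By linearity: E[X] = C(70, 3)·p³ ≈ 54740 · 1.7074694e-06 ≈ 0.09347.
Since α = 3/2 > 1, p = c/n^{3/2} = o(1/n) is below the triangle threshold p ~ 1/n. Asymptotically E[X] ~ (c³/6)·n^{3(1−α)} = (7³/6)·n^{-1.5} → 0, so by Markov's inequality G has no triangles w.h.p.

E[X] ≈ 0.09347; in regime p = Θ(1/n^{3/2}) E[X] tends to 0 (below the triangle threshold p ~ 1/n).


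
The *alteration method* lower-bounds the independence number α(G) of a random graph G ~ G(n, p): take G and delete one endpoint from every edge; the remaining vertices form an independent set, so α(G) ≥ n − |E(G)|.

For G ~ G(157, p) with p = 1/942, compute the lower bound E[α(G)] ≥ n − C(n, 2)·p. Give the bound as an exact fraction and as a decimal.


E[|E(G)|] = C(157, 2)·p = 12246 · (1/942) = 13.
E[α(G)] ≥ n − E[|E(G)|] = 157 − 13 = 144.
Numerically: ≈ 144.0000.
(This is only a lower bound; the true E[α(G)] may be larger.)

E[α(G)] ≥ 144 ≈ 144.0000.


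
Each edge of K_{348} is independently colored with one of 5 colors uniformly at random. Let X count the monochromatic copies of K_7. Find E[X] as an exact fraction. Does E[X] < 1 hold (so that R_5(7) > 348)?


E[X] = C(348, 7) · 5^{1 − 21} = 115412286408552 · 5^{−20} = 115412286408552/95367431640625.
As a reduced fraction: E[X] = 115412286408552/95367431640625 ≈ 1.2102.
Is E[X] < 1? NO.
Since E[X] ≥ 1, the first-moment bound is inconclusive at n = 348; it does NOT by itself certify R_5(7) > 348.

E[X] = 115412286408552/95367431640625 ≈ 1.2102; E[X] ≥ 1; first-moment method inconclusive here.


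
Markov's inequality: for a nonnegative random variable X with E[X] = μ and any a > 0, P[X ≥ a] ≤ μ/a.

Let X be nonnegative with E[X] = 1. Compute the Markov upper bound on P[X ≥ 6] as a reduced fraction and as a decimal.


μ = E[X] = 1, a = 6.
Markov: P[X ≥ 6] ≤ μ/a = (1)/6 = 1/6.
Numerically: ≈ 0.167.
(Since a = 6 > μ = 1.000, the bound 1/6 is < 1 and informative.)

P[X ≥ 6] ≤ 1/6 ≈ 0.167.


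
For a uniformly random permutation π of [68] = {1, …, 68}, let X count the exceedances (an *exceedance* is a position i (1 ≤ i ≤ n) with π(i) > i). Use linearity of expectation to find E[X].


Write X = Σ_{i=1}^{68} X_i, where X_i = 1_{π(i) > i}.
For each fixed i, π(i) is uniform over {1, …, 68} (marginal of a uniform permutation), so P[π(i) > i] = (n − i)/n. Summing: Σ_{i=1}^{68} (n − i)/n = (0 + 1 + … + 67)/68 = 68(68 − 1)/(2·68) = (68 − 1)/2.
Hence E[X] = Σ_{i=1}^{68} (68 − i)/68 = 67/2 ≈ 33.500000.

E[X] = 67/2 = 33.500000.


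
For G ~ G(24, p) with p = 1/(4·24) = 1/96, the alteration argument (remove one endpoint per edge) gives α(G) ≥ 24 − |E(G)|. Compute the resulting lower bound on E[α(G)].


E[|E(G)|] = C(24, 2)·p = 276 · (1/96) = 23/8.
E[α(G)] ≥ n − E[|E(G)|] = 24 − 23/8 = 169/8.
Numerically: ≈ 21.125.
(This is only a lower bound; the true E[α(G)] may be larger.)

E[α(G)] ≥ 169/8 ≈ 21.125.


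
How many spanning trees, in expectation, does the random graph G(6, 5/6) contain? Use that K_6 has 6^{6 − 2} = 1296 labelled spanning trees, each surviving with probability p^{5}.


K_6 has 6^{6 − 2} = 1296 labelled spanning trees.
For each such spanning tree H, let X_H = 1 if all 5 edges of H are present in G. Then P[X_H = 1] = p^{5} = (5/6)^{5} = 3125/7776.
By linearity: E[X] = Σ_H E[X_H] = 1296 · p^{5} = 1296 · 3125/7776 = 3125/6.
Numerically: E[X] ≈ 521.

E[X] = 1296 · (5/6)^{5} = 3125/6 ≈ 521.


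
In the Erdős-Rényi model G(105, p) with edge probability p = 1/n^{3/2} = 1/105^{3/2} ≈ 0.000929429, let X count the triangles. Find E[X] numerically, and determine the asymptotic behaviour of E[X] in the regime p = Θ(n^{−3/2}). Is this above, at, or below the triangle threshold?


Number of potential triangles: C(105, 3) = 187460.
Each occurs with probability p³ ≈ (0.000929429)³ ≈ 8.02875405e-10.
By linearity: E[X] = C(105, 3)·p³ ≈ 187460 · 8.02875405e-10 ≈ 0.000151.
Since α = 3/2 > 1, p = c/n^{3/2} = o(1/n) is below the triangle threshold p ~ 1/n. Asymptotically E[X] ~ (c³/6)·n^{3(1−α)} = (1³/6)·n^{-1.5} → 0, so by Markov's inequality G has no triangles w.h.p.

E[X] ≈ 0.000151; in regime p = Θ(1/n^{3/2}) E[X] tends to 0 (below the triangle threshold p ~ 1/n).


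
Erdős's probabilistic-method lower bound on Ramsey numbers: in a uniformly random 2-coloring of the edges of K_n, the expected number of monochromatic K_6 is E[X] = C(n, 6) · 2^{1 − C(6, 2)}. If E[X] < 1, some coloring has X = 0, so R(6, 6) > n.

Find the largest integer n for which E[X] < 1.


We need C(n, 6) · 2^{1 − 15} < 1, i.e. C(n, 6) < 2^{15 − 1} = 16384.
Check values of n near the boundary:
  n = 16: C(16, 6) = 8008; 8008 < 16384? YES
  n = 17: C(17, 6) = 12376; 12376 < 16384? YES
  n = 18: C(18, 6) = 18564; 18564 < 16384? NO
  n = 19: C(19, 6) = 27132; 27132 < 16384? NO
  n = 20: C(20, 6) = 38760; 38760 < 16384? NO
The largest n with C(n, 6) < 16384 is n = 17 (where E[X] = 1547/2048 ≈ 0.755371). Hence R(6, 6) > 17, i.e. R(6, 6) ≥ 18.

Largest n = 17; hence R(6, 6) > 17.


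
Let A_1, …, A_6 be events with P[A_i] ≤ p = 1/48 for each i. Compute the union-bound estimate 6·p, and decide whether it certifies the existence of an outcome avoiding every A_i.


Union bound: P[∪_{i=1}^{6} A_i] ≤ Σ_i P[A_i] ≤ 6·p = 6·(1/48) = 1/8.
Numerically: 1/8 ≈ 0.1250.
Is 1/8 < 1? YES.
Since P[∪ A_i] ≤ 1/8 < 1, the complement has P[∩ A_i^c] ≥ 1 − 1/8 = 7/8 > 0, so some outcome avoids every A_i.

6·p = 1/8 ≈ 0.1250; existence CERTIFIED by the union bound.


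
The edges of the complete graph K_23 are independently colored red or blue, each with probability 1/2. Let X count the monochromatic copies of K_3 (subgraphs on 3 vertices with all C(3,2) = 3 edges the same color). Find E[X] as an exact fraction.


Let X = Σ_S X_S over the C(23, 3) = 1771 subsets S of size 3, where X_S = 1 if the K_3 on S is monochromatic.
For a fixed S, the K_3 on S has C(3, 2) = 3 edges. P[all 3 edges red] = (1/2)^3, and likewise for blue, so P[monochromatic] = 2·(1/2)^3 = 2^{1 − 3} = 1/4.
By linearity of expectation: E[X] = C(23, 3) · 2^{1 − 3} = 1771 · 1/4 = 1771/4.
Numerically: E[X] ≈ 442.750000.

E[X] = C(23,3)·2^(1−C(3,2)) = 1771/4 ≈ 442.750000.


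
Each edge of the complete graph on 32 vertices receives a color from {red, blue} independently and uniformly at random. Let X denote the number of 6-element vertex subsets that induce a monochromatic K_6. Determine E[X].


Let X = Σ_S X_S over the C(32, 6) = 906192 subsets S of size 6, where X_S = 1 if the K_6 on S is monochromatic.
For a fixed S, the K_6 on S has C(6, 2) = 15 edges. P[all 15 edges red] = (1/2)^15, and likewise for blue, so P[monochromatic] = 2·(1/2)^15 = 2^{1 − 15} = 1/16384.
Summing: E[X] = C(32, 6) · 2^{1 − 15} = 906192 · 1/16384 = 56637/1024.
Numerically: E[X] ≈ 55.310.

E[X] = C(32,6)·2^(1−C(6,2)) = 56637/1024 ≈ 55.310.


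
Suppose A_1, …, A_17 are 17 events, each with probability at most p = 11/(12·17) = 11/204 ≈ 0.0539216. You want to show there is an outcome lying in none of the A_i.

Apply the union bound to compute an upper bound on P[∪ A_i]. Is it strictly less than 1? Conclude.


Union bound: P[∪_{i=1}^{17} A_i] ≤ Σ_i P[A_i] ≤ 17·p = 17·(11/204) = 11/12.
Numerically: 11/12 ≈ 0.9166667.
Is 11/12 < 1? YES.
Since P[∪ A_i] ≤ 11/12 < 1, the complement has P[∩ A_i^c] ≥ 1 − 11/12 = 1/12 > 0, so some outcome avoids every A_i.

17·p = 11/12 ≈ 0.9166667; existence CERTIFIED by the union bound.


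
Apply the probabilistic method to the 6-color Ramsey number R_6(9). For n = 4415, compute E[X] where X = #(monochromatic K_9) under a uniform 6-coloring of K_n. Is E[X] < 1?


E[X] = C(4415, 9) · 6^{1 − 36} = 1742086910069196051229123255 · 6^{−35} = 1742086910069196051229123255/1719070799748422591028658176.
As a reduced fraction: E[X] = 1742086910069196051229123255/1719070799748422591028658176 ≈ 1.013389.
Is E[X] < 1? NO.
Since E[X] ≥ 1, the first-moment bound is inconclusive at n = 4415; it does NOT by itself certify R_6(9) > 4415.

E[X] = 1742086910069196051229123255/1719070799748422591028658176 ≈ 1.013389; E[X] ≥ 1; first-moment method inconclusive here.


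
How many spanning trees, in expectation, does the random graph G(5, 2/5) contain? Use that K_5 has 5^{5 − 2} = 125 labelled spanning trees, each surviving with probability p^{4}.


K_5 has 5^{5 − 2} = 125 labelled spanning trees.
For each such spanning tree H, let X_H = 1 if all 4 edges of H are present in G. Then P[X_H = 1] = p^{4} = (2/5)^{4} = 16/625.
By linearity of expectation: E[X] = Σ_H E[X_H] = 125 · p^{4} = 125 · 16/625 = 16/5.
Numerically: E[X] ≈ 3.2.

E[X] = 125 · (2/5)^{4} = 16/5 ≈ 3.2.


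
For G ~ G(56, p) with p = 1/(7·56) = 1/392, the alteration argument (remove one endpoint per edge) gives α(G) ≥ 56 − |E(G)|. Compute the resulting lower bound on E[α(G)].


E[|E(G)|] = C(56, 2)·p = 1540 · (1/392) = 55/14.
E[α(G)] ≥ n − E[|E(G)|] = 56 − 55/14 = 729/14.
Numerically: ≈ 52.071429.
(This is only a lower bound; the true E[α(G)] may be larger.)

E[α(G)] ≥ 729/14 ≈ 52.071429.


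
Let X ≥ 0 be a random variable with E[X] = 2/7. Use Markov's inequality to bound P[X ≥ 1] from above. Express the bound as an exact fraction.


μ = E[X] = 2/7, a = 1.
Markov: P[X ≥ 1] ≤ μ/a = (2/7)/1 = 2/7.
Numerically: ≈ 0.285714.
(Since a = 1 > μ = 0.285714, the bound 2/7 is < 1 and informative.)

P[X ≥ 1] ≤ 2/7 ≈ 0.285714.


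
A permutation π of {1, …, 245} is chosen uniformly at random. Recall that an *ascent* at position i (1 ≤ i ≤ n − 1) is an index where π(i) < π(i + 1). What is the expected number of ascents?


Write X = Σ X_I over i = 1, …, 244, with X_I the indicator of one ascent.
There are 244 indicators.
For each fixed i, the pair (π(i), π(i+1)) is a uniformly random ordered pair of distinct values from {1, …, 245}; by symmetry P[π(i) < π(i+1)] = 1/2.
By linearity: E[X] = 244 · (1/2) = (245 − 1) · (1/2) = 122 ≈ 122.00000.

E[X] = 122 = 122.00000.


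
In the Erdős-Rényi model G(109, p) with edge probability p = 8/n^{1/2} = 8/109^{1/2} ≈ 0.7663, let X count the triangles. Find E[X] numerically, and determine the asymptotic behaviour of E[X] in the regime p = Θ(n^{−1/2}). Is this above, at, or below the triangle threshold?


Number of potential triangles: C(109, 3) = 209934.
Each occurs with probability p³ ≈ (0.7663)³ ≈ 4.499147e-01.
By linearity: E[X] = C(109, 3)·p³ ≈ 209934 · 4.499147e-01 ≈ 94452.3994.
Since α = 1/2 < 1, p = c/n^{1/2} ≫ 1/n is above the triangle threshold p ~ 1/n. Asymptotically E[X] ~ (c³/6)·n^{3(1−α)} = (8³/6)·n^{1.5} → ∞; triangles are abundant w.h.p.

E[X] ≈ 94452.3994; in regime p = Θ(1/n^{1/2}) E[X] diverges (above the triangle threshold p ~ 1/n).


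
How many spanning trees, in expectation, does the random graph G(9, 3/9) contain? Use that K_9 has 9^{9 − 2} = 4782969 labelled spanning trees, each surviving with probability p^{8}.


K_9 has 9^{9 − 2} = 4782969 labelled spanning trees.
For each such spanning tree H, let X_H = 1 if all 8 edges of H are present in G. Then P[X_H = 1] = p^{8} = (1/3)^{8} = 1/6561.
By linearity of expectation: E[X] = Σ_H E[X_H] = 4782969 · p^{8} = 4782969 · 1/6561 = 729.
Numerically: E[X] ≈ 729.

E[X] = 4782969 · (1/3)^{8} = 729 ≈ 729.


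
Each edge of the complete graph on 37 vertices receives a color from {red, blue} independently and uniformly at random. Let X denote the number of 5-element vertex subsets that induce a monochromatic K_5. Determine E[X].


Let X = Σ_S X_S over the C(37, 5) = 435897 subsets S of size 5, where X_S = 1 if the K_5 on S is monochromatic.
For a fixed S, the K_5 on S has C(5, 2) = 10 edges. P[all 10 edges red] = (1/2)^10, and likewise for blue, so P[monochromatic] = 2·(1/2)^10 = 2^{1 − 10} = 1/512.
By linearity of expectation: E[X] = C(37, 5) · 2^{1 − 10} = 435897 · 1/512 = 435897/512.
Numerically: E[X] ≈ 851.3613.

E[X] = C(37,5)·2^(1−C(5,2)) = 435897/512 ≈ 851.3613.


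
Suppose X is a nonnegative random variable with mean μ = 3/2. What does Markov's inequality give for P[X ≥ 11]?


μ = E[X] = 3/2, a = 11.
Markov: P[X ≥ 11] ≤ μ/a = (3/2)/11 = 3/22.
Numerically: ≈ 0.1364.
(Since a = 11 > μ = 1.5000, the bound 3/22 is < 1 and informative.)

P[X ≥ 11] ≤ 3/22 ≈ 0.1364.


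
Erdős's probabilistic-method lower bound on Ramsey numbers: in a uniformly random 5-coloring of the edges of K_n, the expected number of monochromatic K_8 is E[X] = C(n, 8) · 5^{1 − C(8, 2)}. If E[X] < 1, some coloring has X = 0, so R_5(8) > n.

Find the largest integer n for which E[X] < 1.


We need C(n, 8) · 5^{1 − 28} < 1, i.e. C(n, 8) < 5^{28 − 1} = 7450580596923828125.
Check values of n near the boundary:
  n = 862: C(862, 8) = 7317951015318931845; 7317951015318931845 < 7450580596923828125? YES
  n = 863: C(863, 8) = 7386423071602617757; 7386423071602617757 < 7450580596923828125? YES
  n = 864: C(864, 8) = 7455455062926006708; 7455455062926006708 < 7450580596923828125? NO
  n = 865: C(865, 8) = 7525050909487743060; 7525050909487743060 < 7450580596923828125? NO
  n = 866: C(866, 8) = 7595214554331451620; 7595214554331451620 < 7450580596923828125? NO
The largest n with C(n, 8) < 7450580596923828125 is n = 863 (where E[X] = 7386423071602617757/7450580596923828125 ≈ 0.99139). Hence R_5(8) > 863, i.e. R_5(8) ≥ 864.

Largest n = 863; hence R_5(8) > 863.


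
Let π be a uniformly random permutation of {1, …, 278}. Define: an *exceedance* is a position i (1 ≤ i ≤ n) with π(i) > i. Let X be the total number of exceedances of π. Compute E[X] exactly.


Write X = Σ_{i=1}^{278} X_i, where X_i = 1_{π(i) > i}.
For each fixed i, π(i) is uniform over {1, …, 278} (marginal of a uniform permutation), so P[π(i) > i] = (n − i)/n. Summing: Σ_{i=1}^{278} (n − i)/n = (0 + 1 + … + 277)/278 = 278(278 − 1)/(2·278) = (278 − 1)/2.
Hence E[X] = Σ_{i=1}^{278} (278 − i)/278 = 277/2 ≈ 138.50000.

E[X] = 277/2 = 138.50000.


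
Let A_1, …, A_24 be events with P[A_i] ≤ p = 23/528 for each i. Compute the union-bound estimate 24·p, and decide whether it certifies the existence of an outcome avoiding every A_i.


Union bound: P[∪_{i=1}^{24} A_i] ≤ Σ_i P[A_i] ≤ 24·p = 24·(23/528) = 23/22.
Numerically: 23/22 ≈ 1.045.
Is 23/22 < 1? NO.
Since the bound 23/22 is ≥ 1, the union bound is uninformative here; it does NOT by itself certify existence.

24·p = 23/22 ≈ 1.045; existence NOT certified by the union bound.


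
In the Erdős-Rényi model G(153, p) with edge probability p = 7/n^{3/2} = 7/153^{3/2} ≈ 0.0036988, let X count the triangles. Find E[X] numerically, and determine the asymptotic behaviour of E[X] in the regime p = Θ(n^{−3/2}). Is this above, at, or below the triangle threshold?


Number of potential triangles: C(153, 3) = 585276.
Each occurs with probability p³ ≈ (0.0036988)³ ≈ 5.0603748e-08.
By linearity: E[X] = C(153, 3)·p³ ≈ 585276 · 5.0603748e-08 ≈ 0.02962.
Since α = 3/2 > 1, p = c/n^{3/2} = o(1/n) is below the triangle threshold p ~ 1/n. Asymptotically E[X] ~ (c³/6)·n^{3(1−α)} = (7³/6)·n^{-1.5} → 0, so by Markov's inequality G has no triangles w.h.p.

E[X] ≈ 0.02962; in regime p = Θ(1/n^{3/2}) E[X] tends to 0 (below the triangle threshold p ~ 1/n).


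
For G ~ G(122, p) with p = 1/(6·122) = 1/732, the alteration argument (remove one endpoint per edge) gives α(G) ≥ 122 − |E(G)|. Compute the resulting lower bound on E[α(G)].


E[|E(G)|] = C(122, 2)·p = 7381 · (1/732) = 121/12.
E[α(G)] ≥ n − E[|E(G)|] = 122 − 121/12 = 1343/12.
Numerically: ≈ 111.917.
(This is only a lower bound; the true E[α(G)] may be larger.)

E[α(G)] ≥ 1343/12 ≈ 111.917.


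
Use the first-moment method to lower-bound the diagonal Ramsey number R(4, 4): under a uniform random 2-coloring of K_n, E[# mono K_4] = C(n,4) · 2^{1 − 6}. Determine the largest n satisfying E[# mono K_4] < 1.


We need C(n, 4) · 2^{1 − 6} < 1, i.e. C(n, 4) < 2^{6 − 1} = 32.
Check values of n near the boundary:
  n = 4: C(4, 4) = 1; 1 < 32? YES
  n = 5: C(5, 4) = 5; 5 < 32? YES
  n = 6: C(6, 4) = 15; 15 < 32? YES
  n = 7: C(7, 4) = 35; 35 < 32? NO
The largest n with C(n, 4) < 32 is n = 6 (where E[X] = 15/32 ≈ 0.468750). Hence R(4, 4) > 6, i.e. R(4, 4) ≥ 7.

Largest n = 6; hence R(4, 4) > 6.


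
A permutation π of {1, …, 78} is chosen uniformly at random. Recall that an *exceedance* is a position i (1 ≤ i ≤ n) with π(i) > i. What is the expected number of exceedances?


Write X = Σ_{i=1}^{78} X_i, where X_i = 1_{π(i) > i}.
For each fixed i, π(i) is uniform over {1, …, 78} (marginal of a uniform permutation), so P[π(i) > i] = (n − i)/n. Summing: Σ_{i=1}^{78} (n − i)/n = (0 + 1 + … + 77)/78 = 78(78 − 1)/(2·78) = (78 − 1)/2.
Hence E[X] = Σ_{i=1}^{78} (78 − i)/78 = 77/2 ≈ 38.500000.

E[X] = 77/2 = 38.500000.


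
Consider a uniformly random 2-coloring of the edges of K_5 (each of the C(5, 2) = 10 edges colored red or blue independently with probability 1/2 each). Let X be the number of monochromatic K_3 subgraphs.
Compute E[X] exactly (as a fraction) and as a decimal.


Let X = Σ_S X_S over the C(5, 3) = 10 subsets S of size 3, where X_S = 1 if the K_3 on S is monochromatic.
For a fixed S, the K_3 on S has C(3, 2) = 3 edges. P[all 3 edges red] = (1/2)^3, and likewise for blue, so P[monochromatic] = 2·(1/2)^3 = 2^{1 − 3} = 1/4.
Summing: E[X] = C(5, 3) · 2^{1 − 3} = 10 · 1/4 = 5/2.
Numerically: E[X] ≈ 2.5000.

E[X] = C(5,3)·2^(1−C(3,2)) = 5/2 ≈ 2.5000.


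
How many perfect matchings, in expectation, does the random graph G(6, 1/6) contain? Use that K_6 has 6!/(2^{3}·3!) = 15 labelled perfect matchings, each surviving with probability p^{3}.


K_6 has 6!/(2^{3}·3!) = 15 labelled perfect matchings.
For each such perfect matching H, let X_H = 1 if all 3 edges of H are present in G. Then P[X_H = 1] = p^{3} = (1/6)^{3} = 1/216.
By linearity: E[X] = Σ_H E[X_H] = 15 · p^{3} = 15 · 1/216 = 5/72.
Numerically: E[X] ≈ 0.0694.

E[X] = 15 · (1/6)^{3} = 5/72 ≈ 0.0694.


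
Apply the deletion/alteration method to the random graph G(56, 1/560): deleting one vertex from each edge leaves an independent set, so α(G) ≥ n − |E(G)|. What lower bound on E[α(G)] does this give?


E[|E(G)|] = C(56, 2)·p = 1540 · (1/560) = 11/4.
E[α(G)] ≥ n − E[|E(G)|] = 56 − 11/4 = 213/4.
Numerically: ≈ 53.250.
(This is only a lower bound; the true E[α(G)] may be larger.)

E[α(G)] ≥ 213/4 ≈ 53.250.


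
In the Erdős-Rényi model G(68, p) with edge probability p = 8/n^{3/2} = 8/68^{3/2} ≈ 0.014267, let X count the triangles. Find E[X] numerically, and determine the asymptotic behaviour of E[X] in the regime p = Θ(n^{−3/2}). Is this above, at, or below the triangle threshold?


Number of potential triangles: C(68, 3) = 50116.
Each occurs with probability p³ ≈ (0.014267)³ ≈ 2.9038879e-06.
By linearity: E[X] = C(68, 3)·p³ ≈ 50116 · 2.9038879e-06 ≈ 0.14553.
Since α = 3/2 > 1, p = c/n^{3/2} = o(1/n) is below the triangle threshold p ~ 1/n. Asymptotically E[X] ~ (c³/6)·n^{3(1−α)} = (8³/6)·n^{-1.5} → 0, so by Markov's inequality G has no triangles w.h.p.

E[X] ≈ 0.14553; in regime p = Θ(1/n^{3/2}) E[X] tends to 0 (below the triangle threshold p ~ 1/n).


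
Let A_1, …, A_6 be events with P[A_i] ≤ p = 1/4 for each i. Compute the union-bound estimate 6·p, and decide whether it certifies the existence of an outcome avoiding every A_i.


Union bound: P[∪_{i=1}^{6} A_i] ≤ Σ_i P[A_i] ≤ 6·p = 6·(1/4) = 3/2.
Numerically: 3/2 ≈ 1.5000.
Is 3/2 < 1? NO.
Since the bound 3/2 is ≥ 1, the union bound is uninformative here; it does NOT by itself certify existence.

6·p = 3/2 ≈ 1.5000; existence NOT certified by the union bound.


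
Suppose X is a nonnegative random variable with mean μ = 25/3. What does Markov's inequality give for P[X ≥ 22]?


μ = E[X] = 25/3, a = 22.
Markov: P[X ≥ 22] ≤ μ/a = (25/3)/22 = 25/66.
Numerically: ≈ 0.37879.
(Since a = 22 > μ = 8.33333, the bound 25/66 is < 1 and informative.)

P[X ≥ 22] ≤ 25/66 ≈ 0.37879.


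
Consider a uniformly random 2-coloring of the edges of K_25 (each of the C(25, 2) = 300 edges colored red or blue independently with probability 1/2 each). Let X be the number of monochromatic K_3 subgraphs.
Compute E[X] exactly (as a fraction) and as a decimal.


Let X = Σ_S X_S over the C(25, 3) = 2300 subsets S of size 3, where X_S = 1 if the K_3 on S is monochromatic.
For a fixed S, the K_3 on S has C(3, 2) = 3 edges. P[all 3 edges red] = (1/2)^3, and likewise for blue, so P[monochromatic] = 2·(1/2)^3 = 2^{1 − 3} = 1/4.
By linearity: E[X] = C(25, 3) · 2^{1 − 3} = 2300 · 1/4 = 575.
Numerically: E[X] ≈ 575.00000.

E[X] = C(25,3)·2^(1−C(3,2)) = 575 ≈ 575.00000.


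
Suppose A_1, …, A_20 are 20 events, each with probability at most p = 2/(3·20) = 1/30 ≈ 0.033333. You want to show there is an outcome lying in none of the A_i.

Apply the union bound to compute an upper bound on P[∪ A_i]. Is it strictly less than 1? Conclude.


Union bound: P[∪_{i=1}^{20} A_i] ≤ Σ_i P[A_i] ≤ 20·p = 20·(1/30) = 2/3.
Numerically: 2/3 ≈ 0.666667.
Is 2/3 < 1? YES.
Since P[∪ A_i] ≤ 2/3 < 1, the complement has P[∩ A_i^c] ≥ 1 − 2/3 = 1/3 > 0, so some outcome avoids every A_i.

20·p = 2/3 ≈ 0.666667; existence CERTIFIED by the union bound.


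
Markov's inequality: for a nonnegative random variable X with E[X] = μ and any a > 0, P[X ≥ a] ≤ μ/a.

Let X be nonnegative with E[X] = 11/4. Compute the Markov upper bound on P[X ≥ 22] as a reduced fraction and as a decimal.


μ = E[X] = 11/4, a = 22.
Markov: P[X ≥ 22] ≤ μ/a = (11/4)/22 = 1/8.
Numerically: ≈ 0.1250.
(Since a = 22 > μ = 2.7500, the bound 1/8 is < 1 and informative.)

P[X ≥ 22] ≤ 1/8 ≈ 0.1250.


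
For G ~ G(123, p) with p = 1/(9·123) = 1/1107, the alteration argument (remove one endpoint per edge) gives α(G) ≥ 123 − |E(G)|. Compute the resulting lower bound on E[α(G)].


E[|E(G)|] = C(123, 2)·p = 7503 · (1/1107) = 61/9.
E[α(G)] ≥ n − E[|E(G)|] = 123 − 61/9 = 1046/9.
Numerically: ≈ 116.2222.
(This is only a lower bound; the true E[α(G)] may be larger.)

E[α(G)] ≥ 1046/9 ≈ 116.2222.


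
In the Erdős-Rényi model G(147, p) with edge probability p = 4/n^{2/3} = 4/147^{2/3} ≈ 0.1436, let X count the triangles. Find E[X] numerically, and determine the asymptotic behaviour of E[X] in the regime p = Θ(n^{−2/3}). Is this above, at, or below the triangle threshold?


Number of potential triangles: C(147, 3) = 518665.
Each occurs with probability p³ ≈ (0.1436)³ ≈ 2.961729e-03.
By linearity: E[X] = C(147, 3)·p³ ≈ 518665 · 2.961729e-03 ≈ 1536.1451.
Since α = 2/3 < 1, p = c/n^{2/3} ≫ 1/n is above the triangle threshold p ~ 1/n. Asymptotically E[X] ~ (c³/6)·n^{3(1−α)} = (4³/6)·n^{1} → ∞; triangles are abundant w.h.p.

E[X] ≈ 1536.1451; in regime p = Θ(1/n^{2/3}) E[X] diverges (above the triangle threshold p ~ 1/n).


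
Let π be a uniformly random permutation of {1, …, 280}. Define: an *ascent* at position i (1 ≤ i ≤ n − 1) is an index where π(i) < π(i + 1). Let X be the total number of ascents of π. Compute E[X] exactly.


Write X = Σ X_I over i = 1, …, 279, with X_I the indicator of one ascent.
There are 279 indicators.
For each fixed i, the pair (π(i), π(i+1)) is a uniformly random ordered pair of distinct values from {1, …, 280}; by symmetry P[π(i) < π(i+1)] = 1/2.
By linearity: E[X] = 279 · (1/2) = (280 − 1) · (1/2) = 279/2 ≈ 139.5000.

E[X] = 279/2 = 139.5000.


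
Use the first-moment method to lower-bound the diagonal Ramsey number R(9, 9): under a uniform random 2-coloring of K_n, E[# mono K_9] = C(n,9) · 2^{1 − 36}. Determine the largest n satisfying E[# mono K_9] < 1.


We need C(n, 9) · 2^{1 − 36} < 1, i.e. C(n, 9) < 2^{36 − 1} = 34359738368.
Check values of n near the boundary:
  n = 63: C(63, 9) = 23667689815; 23667689815 < 34359738368? YES
  n = 64: C(64, 9) = 27540584512; 27540584512 < 34359738368? YES
  n = 65: C(65, 9) = 31966749880; 31966749880 < 34359738368? YES
  n = 66: C(66, 9) = 37014131440; 37014131440 < 34359738368? NO
  n = 67: C(67, 9) = 42757703560; 42757703560 < 34359738368? NO
  n = 68: C(68, 9) = 49280065120; 49280065120 < 34359738368? NO
The largest n with C(n, 9) < 34359738368 is n = 65 (where E[X] = 3995843735/4294967296 ≈ 0.930). Hence R(9, 9) > 65, i.e. R(9, 9) ≥ 66.

Largest n = 65; hence R(9, 9) > 65.


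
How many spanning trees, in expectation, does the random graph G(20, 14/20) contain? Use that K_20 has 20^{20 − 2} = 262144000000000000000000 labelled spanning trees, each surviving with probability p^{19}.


K_20 has 20^{20 − 2} = 262144000000000000000000 labelled spanning trees.
For each such spanning tree H, let X_H = 1 if all 19 edges of H are present in G. Then P[X_H = 1] = p^{19} = (7/10)^{19} = 11398895185373143/10000000000000000000.
Summing the indicators: E[X] = Σ_H E[X_H] = 262144000000000000000000 · p^{19} = 262144000000000000000000 · 11398895185373143/10000000000000000000 = 1494075989737228599296/5.
Numerically: E[X] ≈ 2.988e+20.

E[X] = 262144000000000000000000 · (7/10)^{19} = 1494075989737228599296/5 ≈ 2.988e+20.


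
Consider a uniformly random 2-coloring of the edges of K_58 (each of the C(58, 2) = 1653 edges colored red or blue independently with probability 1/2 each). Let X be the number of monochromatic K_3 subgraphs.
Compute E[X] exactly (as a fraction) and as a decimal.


Let X = Σ_S X_S over the C(58, 3) = 30856 subsets S of size 3, where X_S = 1 if the K_3 on S is monochromatic.
For a fixed S, the K_3 on S has C(3, 2) = 3 edges. P[all 3 edges red] = (1/2)^3, and likewise for blue, so P[monochromatic] = 2·(1/2)^3 = 2^{1 − 3} = 1/4.
Summing: E[X] = C(58, 3) · 2^{1 − 3} = 30856 · 1/4 = 7714.
Numerically: E[X] ≈ 7714.0000.

E[X] = C(58,3)·2^(1−C(3,2)) = 7714 ≈ 7714.0000.


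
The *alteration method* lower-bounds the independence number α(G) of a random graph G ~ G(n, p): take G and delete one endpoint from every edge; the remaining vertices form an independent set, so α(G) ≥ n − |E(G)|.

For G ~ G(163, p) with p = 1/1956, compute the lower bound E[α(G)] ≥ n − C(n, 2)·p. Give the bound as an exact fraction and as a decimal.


E[|E(G)|] = C(163, 2)·p = 13203 · (1/1956) = 27/4.
E[α(G)] ≥ n − E[|E(G)|] = 163 − 27/4 = 625/4.
Numerically: ≈ 156.25000.
(This is only a lower bound; the true E[α(G)] may be larger.)

E[α(G)] ≥ 625/4 ≈ 156.25000.


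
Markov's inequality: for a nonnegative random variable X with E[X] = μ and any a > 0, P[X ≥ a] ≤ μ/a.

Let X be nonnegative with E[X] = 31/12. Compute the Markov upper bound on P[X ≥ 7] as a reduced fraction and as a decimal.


μ = E[X] = 31/12, a = 7.
Markov: P[X ≥ 7] ≤ μ/a = (31/12)/7 = 31/84.
Numerically: ≈ 0.3690.
(Since a = 7 > μ = 2.5833, the bound 31/84 is < 1 and informative.)

P[X ≥ 7] ≤ 31/84 ≈ 0.3690.


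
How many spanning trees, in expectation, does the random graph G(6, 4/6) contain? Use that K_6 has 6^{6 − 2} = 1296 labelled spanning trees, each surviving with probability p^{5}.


K_6 has 6^{6 − 2} = 1296 labelled spanning trees.
For each such spanning tree H, let X_H = 1 if all 5 edges of H are present in G. Then P[X_H = 1] = p^{5} = (2/3)^{5} = 32/243.
By linearity of expectation: E[X] = Σ_H E[X_H] = 1296 · p^{5} = 1296 · 32/243 = 512/3.
Numerically: E[X] ≈ 170.667.

E[X] = 1296 · (2/3)^{5} = 512/3 ≈ 170.667.


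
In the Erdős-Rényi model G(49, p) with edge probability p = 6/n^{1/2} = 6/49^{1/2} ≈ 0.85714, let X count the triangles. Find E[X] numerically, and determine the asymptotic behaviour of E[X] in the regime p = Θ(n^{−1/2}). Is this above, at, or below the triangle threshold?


Number of potential triangles: C(49, 3) = 18424.
Each occurs with probability p³ ≈ (0.85714)³ ≈ 6.2973761e-01.
By linearity: E[X] = C(49, 3)·p³ ≈ 18424 · 6.2973761e-01 ≈ 11602.28571.
Since α = 1/2 < 1, p = c/n^{1/2} ≫ 1/n is above the triangle threshold p ~ 1/n. Asymptotically E[X] ~ (c³/6)·n^{3(1−α)} = (6³/6)·n^{1.5} → ∞; triangles are abundant w.h.p.

E[X] ≈ 11602.28571; in regime p = Θ(1/n^{1/2}) E[X] diverges (above the triangle threshold p ~ 1/n).


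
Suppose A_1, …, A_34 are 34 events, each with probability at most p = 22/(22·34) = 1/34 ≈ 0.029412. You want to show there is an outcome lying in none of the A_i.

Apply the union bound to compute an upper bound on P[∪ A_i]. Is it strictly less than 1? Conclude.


Union bound: P[∪_{i=1}^{34} A_i] ≤ Σ_i P[A_i] ≤ 34·p = 34·(1/34) = 1.
Numerically: 1 ≈ 1.000000.
Is 1 < 1? NO.
Since the bound 1 is ≥ 1, the union bound is uninformative here; it does NOT by itself certify existence.

34·p = 1 ≈ 1.000000; existence NOT certified by the union bound.


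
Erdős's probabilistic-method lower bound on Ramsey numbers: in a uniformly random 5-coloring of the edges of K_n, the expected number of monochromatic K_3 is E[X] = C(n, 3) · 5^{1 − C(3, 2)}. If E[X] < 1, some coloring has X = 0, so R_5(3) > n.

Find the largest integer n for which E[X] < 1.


We need C(n, 3) · 5^{1 − 3} < 1, i.e. C(n, 3) < 5^{3 − 1} = 25.
Check values of n near the boundary:
  n = 3: C(3, 3) = 1; 1 < 25? YES
  n = 4: C(4, 3) = 4; 4 < 25? YES
  n = 5: C(5, 3) = 10; 10 < 25? YES
  n = 6: C(6, 3) = 20; 20 < 25? YES
  n = 7: C(7, 3) = 35; 35 < 25? NO
  n = 8: C(8, 3) = 56; 56 < 25? NO
  n = 9: C(9, 3) = 84; 84 < 25? NO
The largest n with C(n, 3) < 25 is n = 6 (where E[X] = 4/5 ≈ 0.800). Hence R_5(3) > 6, i.e. R_5(3) ≥ 7.

Largest n = 6; hence R_5(3) > 6.


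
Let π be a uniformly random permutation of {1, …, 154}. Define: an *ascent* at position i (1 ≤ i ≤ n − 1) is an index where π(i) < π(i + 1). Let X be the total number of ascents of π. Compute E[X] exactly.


Write X = Σ X_I over i = 1, …, 153, with X_I the indicator of one ascent.
There are 153 indicators.
For each fixed i, the pair (π(i), π(i+1)) is a uniformly random ordered pair of distinct values from {1, …, 154}; by symmetry P[π(i) < π(i+1)] = 1/2.
By linearity: E[X] = 153 · (1/2) = (154 − 1) · (1/2) = 153/2 ≈ 76.50000.

E[X] = 153/2 = 76.50000.


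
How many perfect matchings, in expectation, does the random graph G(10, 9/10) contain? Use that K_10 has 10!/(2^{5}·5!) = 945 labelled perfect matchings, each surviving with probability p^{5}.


K_10 has 10!/(2^{5}·5!) = 945 labelled perfect matchings.
For each such perfect matching H, let X_H = 1 if all 5 edges of H are present in G. Then P[X_H = 1] = p^{5} = (9/10)^{5} = 59049/100000.
Summing the indicators: E[X] = Σ_H E[X_H] = 945 · p^{5} = 945 · 59049/100000 = 11160261/20000.
Numerically: E[X] ≈ 558.

E[X] = 945 · (9/10)^{5} = 11160261/20000 ≈ 558.


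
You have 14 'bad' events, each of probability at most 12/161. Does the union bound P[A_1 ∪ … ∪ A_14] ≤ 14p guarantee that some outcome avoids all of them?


Union bound: P[∪_{i=1}^{14} A_i] ≤ Σ_i P[A_i] ≤ 14·p = 14·(12/161) = 24/23.
Numerically: 24/23 ≈ 1.043478.
Is 24/23 < 1? NO.
Since the bound 24/23 is ≥ 1, the union bound is uninformative here; it does NOT by itself certify existence.

14·p = 24/23 ≈ 1.043478; existence NOT certified by the union bound.


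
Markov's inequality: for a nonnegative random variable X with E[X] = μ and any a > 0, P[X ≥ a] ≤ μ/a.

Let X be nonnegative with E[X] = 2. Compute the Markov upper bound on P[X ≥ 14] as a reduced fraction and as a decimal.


μ = E[X] = 2, a = 14.
Markov: P[X ≥ 14] ≤ μ/a = (2)/14 = 1/7.
Numerically: ≈ 0.1429.
(Since a = 14 > μ = 2.0000, the bound 1/7 is < 1 and informative.)

P[X ≥ 14] ≤ 1/7 ≈ 0.1429.


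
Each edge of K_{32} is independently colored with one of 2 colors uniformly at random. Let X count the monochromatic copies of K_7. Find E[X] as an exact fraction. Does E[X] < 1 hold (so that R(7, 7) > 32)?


E[X] = C(32, 7) · 2^{1 − 21} = 3365856 · 2^{−20} = 3365856/1048576.
As a reduced fraction: E[X] = 105183/32768 ≈ 3.209930.
Is E[X] < 1? NO.
Since E[X] ≥ 1, the first-moment bound is inconclusive at n = 32; it does NOT by itself certify R(7, 7) > 32.

E[X] = 105183/32768 ≈ 3.209930; E[X] ≥ 1; first-moment method inconclusive here.
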